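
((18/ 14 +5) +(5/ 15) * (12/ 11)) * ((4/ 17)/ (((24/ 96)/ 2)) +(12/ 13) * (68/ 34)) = 24.79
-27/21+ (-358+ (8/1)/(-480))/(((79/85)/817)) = -314716.06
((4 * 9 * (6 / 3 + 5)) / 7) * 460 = 16560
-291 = -291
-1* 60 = -60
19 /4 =4.75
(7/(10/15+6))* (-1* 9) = -189/20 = -9.45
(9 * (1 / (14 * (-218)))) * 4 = -9 / 763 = -0.01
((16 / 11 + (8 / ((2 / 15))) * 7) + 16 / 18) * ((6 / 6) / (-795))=-41812 / 78705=-0.53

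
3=3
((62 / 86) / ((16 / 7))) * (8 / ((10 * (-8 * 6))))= -217 / 41280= -0.01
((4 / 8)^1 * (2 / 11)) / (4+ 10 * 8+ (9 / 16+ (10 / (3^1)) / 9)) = 432 / 403601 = 0.00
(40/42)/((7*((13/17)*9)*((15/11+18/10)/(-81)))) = -9350/18473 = -0.51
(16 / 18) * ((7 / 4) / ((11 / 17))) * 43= 10234 / 99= 103.37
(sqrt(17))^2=17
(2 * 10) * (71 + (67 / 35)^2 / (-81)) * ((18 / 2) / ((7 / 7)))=28161944 / 2205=12771.86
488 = 488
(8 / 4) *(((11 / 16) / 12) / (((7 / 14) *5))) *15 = 11 / 16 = 0.69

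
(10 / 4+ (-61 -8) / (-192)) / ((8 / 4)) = 183 / 128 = 1.43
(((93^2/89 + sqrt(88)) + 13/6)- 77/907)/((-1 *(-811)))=2 *sqrt(22)/811 + 48076139/392798118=0.13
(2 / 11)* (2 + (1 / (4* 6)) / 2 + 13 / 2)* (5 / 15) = 409 / 792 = 0.52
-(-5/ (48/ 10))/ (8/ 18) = 75/ 32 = 2.34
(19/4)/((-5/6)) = -57/10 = -5.70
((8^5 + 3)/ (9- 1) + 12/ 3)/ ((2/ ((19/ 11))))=623257/ 176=3541.23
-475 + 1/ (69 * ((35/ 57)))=-382356/ 805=-474.98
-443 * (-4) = 1772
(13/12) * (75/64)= 325/256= 1.27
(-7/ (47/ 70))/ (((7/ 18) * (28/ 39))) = -1755/ 47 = -37.34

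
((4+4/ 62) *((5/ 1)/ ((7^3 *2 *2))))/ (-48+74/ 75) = -3375/ 10711988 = -0.00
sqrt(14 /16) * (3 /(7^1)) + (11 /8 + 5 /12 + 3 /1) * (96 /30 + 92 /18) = 3 * sqrt(14) /28 + 4301 /108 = 40.22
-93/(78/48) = -744/13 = -57.23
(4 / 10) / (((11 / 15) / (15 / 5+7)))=60 / 11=5.45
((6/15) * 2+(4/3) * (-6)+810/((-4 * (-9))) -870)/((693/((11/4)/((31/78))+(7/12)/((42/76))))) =-16465/1674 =-9.84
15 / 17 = 0.88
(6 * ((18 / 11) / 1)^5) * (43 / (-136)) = -60938568 / 2737867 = -22.26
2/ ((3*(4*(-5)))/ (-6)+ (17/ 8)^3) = 1024/ 10033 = 0.10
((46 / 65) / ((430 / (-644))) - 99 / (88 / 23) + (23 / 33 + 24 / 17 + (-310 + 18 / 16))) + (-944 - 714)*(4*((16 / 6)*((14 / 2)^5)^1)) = -3107115173822851 / 10453300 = -297237731.03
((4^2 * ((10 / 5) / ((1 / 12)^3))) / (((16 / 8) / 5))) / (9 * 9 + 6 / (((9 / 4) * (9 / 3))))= 1244160 / 737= 1688.14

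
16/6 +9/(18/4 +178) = 2.72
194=194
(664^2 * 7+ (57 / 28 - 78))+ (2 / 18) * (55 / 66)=2333164273 / 756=3086196.13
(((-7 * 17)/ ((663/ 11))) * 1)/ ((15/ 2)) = -154/ 585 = -0.26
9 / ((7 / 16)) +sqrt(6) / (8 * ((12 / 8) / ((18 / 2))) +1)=21.62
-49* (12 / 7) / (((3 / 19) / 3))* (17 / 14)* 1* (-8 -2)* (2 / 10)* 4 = 15504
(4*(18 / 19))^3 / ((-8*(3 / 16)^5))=-201326592 / 6859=-29352.18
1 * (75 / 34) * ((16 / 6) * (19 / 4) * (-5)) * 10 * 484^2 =-5563580000 / 17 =-327269411.76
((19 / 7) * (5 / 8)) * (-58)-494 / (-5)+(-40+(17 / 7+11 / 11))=-5063 / 140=-36.16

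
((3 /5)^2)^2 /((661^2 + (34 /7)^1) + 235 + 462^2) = 63 /316266250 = 0.00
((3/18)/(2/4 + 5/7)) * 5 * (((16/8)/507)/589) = 70/15229773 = 0.00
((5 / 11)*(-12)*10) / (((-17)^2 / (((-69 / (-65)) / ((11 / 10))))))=-82800 / 454597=-0.18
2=2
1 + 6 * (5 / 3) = 11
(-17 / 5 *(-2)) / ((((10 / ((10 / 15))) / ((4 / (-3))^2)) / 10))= 1088 / 135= 8.06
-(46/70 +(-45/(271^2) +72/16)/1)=-26509051/5140870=-5.16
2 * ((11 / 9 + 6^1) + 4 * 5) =490 / 9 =54.44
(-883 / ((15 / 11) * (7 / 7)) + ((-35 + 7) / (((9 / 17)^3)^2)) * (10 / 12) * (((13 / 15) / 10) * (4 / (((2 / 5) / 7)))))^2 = 28642845705535920921241 / 571919811374025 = 50081926.06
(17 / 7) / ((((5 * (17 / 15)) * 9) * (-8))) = -1 / 168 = -0.01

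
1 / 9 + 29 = 262 / 9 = 29.11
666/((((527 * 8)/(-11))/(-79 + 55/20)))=1117215/8432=132.50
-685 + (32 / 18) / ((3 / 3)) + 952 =2419 / 9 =268.78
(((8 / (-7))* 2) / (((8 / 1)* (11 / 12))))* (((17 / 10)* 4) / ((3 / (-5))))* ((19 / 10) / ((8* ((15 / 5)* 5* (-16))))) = -323 / 92400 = -0.00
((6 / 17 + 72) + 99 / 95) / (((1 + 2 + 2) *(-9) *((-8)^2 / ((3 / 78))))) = -39511 / 40310400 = -0.00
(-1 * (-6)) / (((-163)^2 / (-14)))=-84 / 26569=-0.00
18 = 18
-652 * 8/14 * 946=-2467168/7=-352452.57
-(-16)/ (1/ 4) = 64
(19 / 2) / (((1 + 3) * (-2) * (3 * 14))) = -19 / 672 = -0.03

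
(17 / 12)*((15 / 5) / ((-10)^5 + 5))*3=-51 / 399980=-0.00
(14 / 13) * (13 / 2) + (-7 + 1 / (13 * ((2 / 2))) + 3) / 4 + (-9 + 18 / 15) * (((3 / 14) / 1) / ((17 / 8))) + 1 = 6.23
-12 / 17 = -0.71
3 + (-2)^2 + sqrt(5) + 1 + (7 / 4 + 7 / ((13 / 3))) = sqrt(5) + 591 / 52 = 13.60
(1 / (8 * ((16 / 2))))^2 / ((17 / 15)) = 15 / 69632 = 0.00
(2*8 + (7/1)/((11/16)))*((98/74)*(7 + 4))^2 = 7606368/1369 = 5556.15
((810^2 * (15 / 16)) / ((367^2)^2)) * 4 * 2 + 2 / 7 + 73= 9306432453123 / 126987887047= 73.29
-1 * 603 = -603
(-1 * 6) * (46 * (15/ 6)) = -690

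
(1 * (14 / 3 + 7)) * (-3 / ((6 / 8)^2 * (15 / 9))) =-112 / 3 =-37.33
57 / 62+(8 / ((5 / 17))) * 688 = 5801501 / 310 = 18714.52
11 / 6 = 1.83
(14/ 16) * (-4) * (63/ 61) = -441/ 122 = -3.61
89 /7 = 12.71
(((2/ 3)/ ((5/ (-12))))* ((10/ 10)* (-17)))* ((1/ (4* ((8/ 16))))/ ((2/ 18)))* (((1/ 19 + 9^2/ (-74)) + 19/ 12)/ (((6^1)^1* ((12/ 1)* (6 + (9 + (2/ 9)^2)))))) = 2096253/ 34278280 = 0.06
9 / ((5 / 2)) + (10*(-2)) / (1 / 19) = -1882 / 5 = -376.40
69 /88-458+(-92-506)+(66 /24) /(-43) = -3993179 /3784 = -1055.28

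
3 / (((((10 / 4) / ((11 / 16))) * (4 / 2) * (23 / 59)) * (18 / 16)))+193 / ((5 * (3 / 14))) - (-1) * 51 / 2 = 23756 / 115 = 206.57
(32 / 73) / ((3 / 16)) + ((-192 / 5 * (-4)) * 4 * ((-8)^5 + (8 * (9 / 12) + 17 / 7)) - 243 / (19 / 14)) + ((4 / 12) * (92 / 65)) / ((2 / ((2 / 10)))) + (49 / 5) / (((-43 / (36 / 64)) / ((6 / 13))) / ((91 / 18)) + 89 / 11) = -361950981092459583 / 17982767075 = -20127657.75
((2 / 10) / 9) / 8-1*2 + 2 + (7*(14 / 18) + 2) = 2681 / 360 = 7.45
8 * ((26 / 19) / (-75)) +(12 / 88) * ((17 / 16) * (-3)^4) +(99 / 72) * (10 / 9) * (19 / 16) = 40340879 / 3009600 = 13.40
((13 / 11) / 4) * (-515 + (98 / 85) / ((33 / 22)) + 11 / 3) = -282087 / 1870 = -150.85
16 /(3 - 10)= -16 /7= -2.29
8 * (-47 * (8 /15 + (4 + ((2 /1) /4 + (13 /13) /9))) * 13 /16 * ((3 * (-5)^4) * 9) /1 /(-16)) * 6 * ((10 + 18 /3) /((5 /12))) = 381905550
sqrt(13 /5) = sqrt(65) /5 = 1.61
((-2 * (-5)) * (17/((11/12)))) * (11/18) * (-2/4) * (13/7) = -2210/21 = -105.24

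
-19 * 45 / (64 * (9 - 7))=-855 / 128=-6.68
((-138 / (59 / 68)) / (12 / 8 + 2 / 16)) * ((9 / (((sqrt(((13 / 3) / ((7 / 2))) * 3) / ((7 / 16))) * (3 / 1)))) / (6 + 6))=-8211 * sqrt(182) / 19942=-5.55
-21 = -21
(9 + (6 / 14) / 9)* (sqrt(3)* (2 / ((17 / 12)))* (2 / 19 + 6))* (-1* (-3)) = 27840* sqrt(3) / 119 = 405.21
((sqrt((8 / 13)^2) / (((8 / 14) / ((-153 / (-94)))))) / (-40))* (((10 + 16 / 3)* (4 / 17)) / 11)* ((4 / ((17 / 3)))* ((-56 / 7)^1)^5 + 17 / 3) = 332.37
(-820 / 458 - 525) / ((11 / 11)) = -120635 / 229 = -526.79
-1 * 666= -666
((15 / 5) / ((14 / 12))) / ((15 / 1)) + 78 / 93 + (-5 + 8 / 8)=-3244 / 1085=-2.99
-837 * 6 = -5022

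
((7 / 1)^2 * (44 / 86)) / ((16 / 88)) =5929 / 43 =137.88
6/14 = 3/7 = 0.43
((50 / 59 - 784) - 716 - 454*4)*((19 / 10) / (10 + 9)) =-331.52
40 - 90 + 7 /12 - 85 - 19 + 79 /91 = -166583 /1092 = -152.55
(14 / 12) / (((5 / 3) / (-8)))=-28 / 5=-5.60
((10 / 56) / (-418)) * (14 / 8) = -5 / 6688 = -0.00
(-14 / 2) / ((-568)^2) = -7 / 322624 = -0.00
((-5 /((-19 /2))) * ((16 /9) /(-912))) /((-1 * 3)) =0.00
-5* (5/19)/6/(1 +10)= -25/1254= -0.02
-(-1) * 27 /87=9 /29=0.31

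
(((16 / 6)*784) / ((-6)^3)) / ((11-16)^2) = -784 / 2025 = -0.39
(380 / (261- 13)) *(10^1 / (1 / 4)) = 1900 / 31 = 61.29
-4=-4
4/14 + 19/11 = 155/77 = 2.01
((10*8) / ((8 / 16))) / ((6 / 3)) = 80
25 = 25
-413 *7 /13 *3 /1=-8673 /13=-667.15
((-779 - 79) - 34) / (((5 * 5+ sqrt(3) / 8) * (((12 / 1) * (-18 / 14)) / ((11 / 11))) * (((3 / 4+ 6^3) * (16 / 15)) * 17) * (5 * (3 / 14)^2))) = 122382400 / 47750778423 - 611912 * sqrt(3) / 47750778423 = 0.00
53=53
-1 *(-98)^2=-9604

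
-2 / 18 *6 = -2 / 3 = -0.67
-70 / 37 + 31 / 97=-5643 / 3589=-1.57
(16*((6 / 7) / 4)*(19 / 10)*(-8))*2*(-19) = 1980.34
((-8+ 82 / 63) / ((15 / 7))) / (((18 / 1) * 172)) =-211 / 208980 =-0.00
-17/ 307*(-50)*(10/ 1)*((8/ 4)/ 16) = 2125/ 614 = 3.46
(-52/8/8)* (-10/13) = 5/8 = 0.62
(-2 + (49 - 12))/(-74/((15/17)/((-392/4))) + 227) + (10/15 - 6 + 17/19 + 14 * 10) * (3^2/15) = 978975778/12035455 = 81.34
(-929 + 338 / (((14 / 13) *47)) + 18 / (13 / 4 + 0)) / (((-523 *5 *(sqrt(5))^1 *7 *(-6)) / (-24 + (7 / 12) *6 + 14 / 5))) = 57835989 *sqrt(5) / 1957262125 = 0.07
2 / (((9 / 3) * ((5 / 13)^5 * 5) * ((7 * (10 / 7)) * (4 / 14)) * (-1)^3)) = -5.54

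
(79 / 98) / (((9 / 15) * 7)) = 395 / 2058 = 0.19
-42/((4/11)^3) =-27951/32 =-873.47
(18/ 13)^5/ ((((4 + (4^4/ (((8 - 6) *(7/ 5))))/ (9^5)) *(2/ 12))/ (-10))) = -11715595587360/ 153530769379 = -76.31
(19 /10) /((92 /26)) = 247 /460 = 0.54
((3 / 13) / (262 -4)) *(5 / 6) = 0.00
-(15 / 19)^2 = -225 / 361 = -0.62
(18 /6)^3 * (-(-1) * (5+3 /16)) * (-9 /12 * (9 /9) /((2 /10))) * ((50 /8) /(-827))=840375 /211712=3.97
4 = 4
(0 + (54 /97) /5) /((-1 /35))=-378 /97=-3.90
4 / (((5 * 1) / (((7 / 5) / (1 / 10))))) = 56 / 5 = 11.20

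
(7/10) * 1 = 7/10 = 0.70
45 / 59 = 0.76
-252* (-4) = 1008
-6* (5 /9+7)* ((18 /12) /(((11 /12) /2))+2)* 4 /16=-1972 /33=-59.76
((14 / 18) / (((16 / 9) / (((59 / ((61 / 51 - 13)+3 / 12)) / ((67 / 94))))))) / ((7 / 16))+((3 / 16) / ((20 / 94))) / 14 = -2512033581 / 353738560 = -7.10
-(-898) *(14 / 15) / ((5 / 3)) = 12572 / 25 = 502.88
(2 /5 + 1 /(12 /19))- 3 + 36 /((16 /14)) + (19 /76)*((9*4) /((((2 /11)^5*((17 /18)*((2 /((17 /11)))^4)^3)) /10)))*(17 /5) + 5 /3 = 236064653893860181 /3192778096640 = 73937.07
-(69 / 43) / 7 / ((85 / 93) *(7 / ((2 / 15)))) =-4278 / 895475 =-0.00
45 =45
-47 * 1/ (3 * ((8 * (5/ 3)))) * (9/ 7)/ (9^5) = -47/ 1837080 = -0.00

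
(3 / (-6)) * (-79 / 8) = 4.94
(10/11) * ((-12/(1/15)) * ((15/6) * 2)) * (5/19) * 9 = -405000/209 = -1937.80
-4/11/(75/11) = -4/75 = -0.05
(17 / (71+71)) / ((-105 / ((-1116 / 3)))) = 1054 / 2485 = 0.42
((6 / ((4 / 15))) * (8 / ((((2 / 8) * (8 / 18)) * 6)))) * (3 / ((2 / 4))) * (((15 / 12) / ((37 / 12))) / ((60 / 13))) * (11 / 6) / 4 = 19305 / 296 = 65.22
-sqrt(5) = -2.24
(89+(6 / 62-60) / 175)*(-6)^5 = -689402.24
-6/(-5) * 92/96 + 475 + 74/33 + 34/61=19282519/40260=478.95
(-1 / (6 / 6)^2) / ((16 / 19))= -19 / 16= -1.19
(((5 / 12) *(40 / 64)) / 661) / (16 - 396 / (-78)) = 325 / 17386944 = 0.00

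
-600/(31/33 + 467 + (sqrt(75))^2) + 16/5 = 187672/89585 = 2.09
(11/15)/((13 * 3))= 11/585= 0.02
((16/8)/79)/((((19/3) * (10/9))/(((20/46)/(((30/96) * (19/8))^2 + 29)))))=294912/5571563401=0.00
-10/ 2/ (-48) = 5/ 48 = 0.10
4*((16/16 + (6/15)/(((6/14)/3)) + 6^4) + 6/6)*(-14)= -364224/5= -72844.80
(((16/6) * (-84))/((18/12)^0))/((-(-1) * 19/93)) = -20832/19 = -1096.42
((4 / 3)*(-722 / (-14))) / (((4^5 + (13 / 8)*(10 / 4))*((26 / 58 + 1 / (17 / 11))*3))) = 2847568 / 139898745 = 0.02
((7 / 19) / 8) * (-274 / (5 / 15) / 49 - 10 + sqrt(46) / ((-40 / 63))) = -164 / 133 - 441 * sqrt(46) / 6080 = -1.73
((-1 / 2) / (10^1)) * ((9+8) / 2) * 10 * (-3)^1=51 / 4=12.75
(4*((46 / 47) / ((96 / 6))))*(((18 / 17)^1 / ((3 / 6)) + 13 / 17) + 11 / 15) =10603 / 11985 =0.88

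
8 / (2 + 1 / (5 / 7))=40 / 17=2.35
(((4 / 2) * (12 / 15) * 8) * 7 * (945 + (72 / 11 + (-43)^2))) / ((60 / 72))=82806528 / 275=301114.65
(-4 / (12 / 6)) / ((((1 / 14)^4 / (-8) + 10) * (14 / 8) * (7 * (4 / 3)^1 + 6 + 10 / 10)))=-21504 / 3073279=-0.01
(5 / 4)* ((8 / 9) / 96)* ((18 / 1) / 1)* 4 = 5 / 6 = 0.83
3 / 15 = 1 / 5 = 0.20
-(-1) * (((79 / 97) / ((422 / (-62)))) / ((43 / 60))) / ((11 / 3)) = -440820 / 9680891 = -0.05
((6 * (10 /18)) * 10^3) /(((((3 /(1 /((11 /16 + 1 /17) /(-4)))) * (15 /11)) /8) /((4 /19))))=-765952000 /104139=-7355.09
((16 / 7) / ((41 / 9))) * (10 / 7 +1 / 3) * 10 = 17760 / 2009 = 8.84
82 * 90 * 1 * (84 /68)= 154980 /17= 9116.47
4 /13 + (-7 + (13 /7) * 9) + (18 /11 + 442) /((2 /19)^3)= 380753122 /1001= 380372.75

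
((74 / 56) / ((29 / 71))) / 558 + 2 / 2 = 455723 / 453096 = 1.01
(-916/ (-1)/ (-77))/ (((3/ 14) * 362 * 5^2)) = -916/ 149325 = -0.01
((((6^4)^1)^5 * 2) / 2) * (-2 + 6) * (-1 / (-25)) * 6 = 87747802561511424 / 25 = 3509912102460456.96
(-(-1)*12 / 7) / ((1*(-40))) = -3 / 70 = -0.04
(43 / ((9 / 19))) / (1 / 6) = 1634 / 3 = 544.67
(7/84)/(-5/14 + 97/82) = 287/2844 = 0.10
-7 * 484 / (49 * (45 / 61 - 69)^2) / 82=-450241 / 2488131576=-0.00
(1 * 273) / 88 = 273 / 88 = 3.10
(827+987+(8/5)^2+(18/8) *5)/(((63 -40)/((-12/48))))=-7947/400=-19.87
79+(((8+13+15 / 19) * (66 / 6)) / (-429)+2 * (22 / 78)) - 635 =-555.99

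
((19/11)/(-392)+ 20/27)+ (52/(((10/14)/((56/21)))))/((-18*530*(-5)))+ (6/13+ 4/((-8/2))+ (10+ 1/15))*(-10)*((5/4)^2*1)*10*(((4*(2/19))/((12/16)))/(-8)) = 20045114136217/190513323000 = 105.22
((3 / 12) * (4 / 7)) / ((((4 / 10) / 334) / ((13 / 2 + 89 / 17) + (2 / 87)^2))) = 2521839445 / 1801422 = 1399.92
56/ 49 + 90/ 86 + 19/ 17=16922/ 5117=3.31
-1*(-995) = 995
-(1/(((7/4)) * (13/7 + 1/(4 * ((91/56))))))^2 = -2704/33489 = -0.08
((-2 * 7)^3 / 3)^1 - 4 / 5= -13732 / 15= -915.47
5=5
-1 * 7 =-7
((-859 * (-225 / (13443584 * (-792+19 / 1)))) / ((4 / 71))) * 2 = -13722525 / 20783780864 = -0.00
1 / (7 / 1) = 1 / 7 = 0.14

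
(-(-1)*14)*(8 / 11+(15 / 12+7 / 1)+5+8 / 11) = 4529 / 22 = 205.86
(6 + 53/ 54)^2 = 48.74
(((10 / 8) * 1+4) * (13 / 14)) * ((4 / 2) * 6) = 117 / 2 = 58.50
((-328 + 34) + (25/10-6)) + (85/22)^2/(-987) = -142125355/477708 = -297.52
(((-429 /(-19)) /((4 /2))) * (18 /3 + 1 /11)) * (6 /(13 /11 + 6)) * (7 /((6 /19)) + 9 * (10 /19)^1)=88154781 /57038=1545.54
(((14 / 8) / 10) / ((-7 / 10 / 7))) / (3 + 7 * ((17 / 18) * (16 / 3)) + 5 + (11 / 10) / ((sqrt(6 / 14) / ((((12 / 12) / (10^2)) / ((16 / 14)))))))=-3532032000000 / 87310325914771 + 261954000 * sqrt(21) / 87310325914771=-0.04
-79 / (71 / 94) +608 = 35742 / 71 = 503.41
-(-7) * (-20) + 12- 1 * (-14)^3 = 2616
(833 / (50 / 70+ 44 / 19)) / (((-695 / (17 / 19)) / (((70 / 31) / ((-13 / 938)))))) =1301735764 / 22574851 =57.66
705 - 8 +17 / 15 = 10472 / 15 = 698.13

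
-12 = -12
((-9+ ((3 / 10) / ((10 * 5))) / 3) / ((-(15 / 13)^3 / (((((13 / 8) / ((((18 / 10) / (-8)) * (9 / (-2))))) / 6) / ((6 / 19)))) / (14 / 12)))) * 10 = 17089959887 / 295245000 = 57.88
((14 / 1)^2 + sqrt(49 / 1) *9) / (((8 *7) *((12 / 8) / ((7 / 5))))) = 259 / 60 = 4.32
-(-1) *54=54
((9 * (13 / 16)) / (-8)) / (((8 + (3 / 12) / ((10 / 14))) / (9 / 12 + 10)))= -25155 / 21376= -1.18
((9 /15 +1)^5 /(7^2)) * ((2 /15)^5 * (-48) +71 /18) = 32700022784 /38759765625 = 0.84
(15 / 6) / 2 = 1.25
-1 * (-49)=49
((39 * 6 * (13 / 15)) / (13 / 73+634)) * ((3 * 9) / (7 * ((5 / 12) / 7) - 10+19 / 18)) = -71949384 / 71062825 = -1.01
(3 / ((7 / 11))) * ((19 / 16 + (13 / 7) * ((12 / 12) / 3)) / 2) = 6677 / 1568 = 4.26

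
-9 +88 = 79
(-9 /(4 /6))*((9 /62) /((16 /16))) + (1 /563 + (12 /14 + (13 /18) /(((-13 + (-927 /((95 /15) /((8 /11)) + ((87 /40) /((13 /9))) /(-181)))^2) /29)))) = -198768814292677194875 /180877917482957987208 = -1.10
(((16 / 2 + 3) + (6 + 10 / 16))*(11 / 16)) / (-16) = -0.76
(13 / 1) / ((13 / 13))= 13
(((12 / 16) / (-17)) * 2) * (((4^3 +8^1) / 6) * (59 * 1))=-1062 / 17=-62.47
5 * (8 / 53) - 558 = -29534 / 53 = -557.25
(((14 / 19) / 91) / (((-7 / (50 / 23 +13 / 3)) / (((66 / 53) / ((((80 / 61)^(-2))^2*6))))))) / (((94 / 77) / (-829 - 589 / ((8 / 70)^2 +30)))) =1119855704084480000 / 348573048747661569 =3.21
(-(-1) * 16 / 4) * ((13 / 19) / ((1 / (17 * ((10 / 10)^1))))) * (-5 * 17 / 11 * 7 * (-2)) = 1051960 / 209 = 5033.30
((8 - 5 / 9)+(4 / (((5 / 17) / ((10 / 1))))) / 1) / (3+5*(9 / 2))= 2582 / 459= 5.63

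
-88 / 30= -44 / 15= -2.93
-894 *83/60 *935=-1156314.50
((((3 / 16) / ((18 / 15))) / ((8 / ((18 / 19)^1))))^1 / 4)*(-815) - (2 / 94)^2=-81024803 / 21489152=-3.77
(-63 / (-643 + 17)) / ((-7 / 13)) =-117 / 626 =-0.19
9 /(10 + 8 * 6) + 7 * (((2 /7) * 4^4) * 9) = 267273 /58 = 4608.16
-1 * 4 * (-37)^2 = -5476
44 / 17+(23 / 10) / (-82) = 35689 / 13940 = 2.56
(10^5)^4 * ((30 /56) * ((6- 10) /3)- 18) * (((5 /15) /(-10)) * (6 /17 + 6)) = 47160000000000000000000 /119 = 396302521008403361344.54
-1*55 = -55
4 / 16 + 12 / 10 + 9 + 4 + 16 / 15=931 / 60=15.52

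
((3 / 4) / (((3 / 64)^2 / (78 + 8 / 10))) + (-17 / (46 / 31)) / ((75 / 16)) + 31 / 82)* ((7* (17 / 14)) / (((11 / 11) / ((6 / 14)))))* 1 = 64673063331 / 660100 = 97974.65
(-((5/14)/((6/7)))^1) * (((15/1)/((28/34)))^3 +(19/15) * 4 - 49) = -246912329/98784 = -2499.52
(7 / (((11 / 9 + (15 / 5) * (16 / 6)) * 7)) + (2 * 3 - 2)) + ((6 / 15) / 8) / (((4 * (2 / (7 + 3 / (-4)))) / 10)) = 23899 / 5312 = 4.50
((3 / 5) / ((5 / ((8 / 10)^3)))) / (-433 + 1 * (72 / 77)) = -0.00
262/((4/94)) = 6157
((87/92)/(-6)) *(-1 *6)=87/92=0.95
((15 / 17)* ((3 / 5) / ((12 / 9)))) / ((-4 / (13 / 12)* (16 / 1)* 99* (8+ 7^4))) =-13 / 461294592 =-0.00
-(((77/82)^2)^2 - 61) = 2722789695/45212176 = 60.22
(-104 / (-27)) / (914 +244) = 0.00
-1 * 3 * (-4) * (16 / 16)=12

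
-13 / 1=-13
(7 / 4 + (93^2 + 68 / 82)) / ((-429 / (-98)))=1782669 / 902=1976.35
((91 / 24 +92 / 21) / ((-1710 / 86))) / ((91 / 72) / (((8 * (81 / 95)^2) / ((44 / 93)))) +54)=-17491626 / 2302430165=-0.01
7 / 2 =3.50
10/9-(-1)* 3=37/9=4.11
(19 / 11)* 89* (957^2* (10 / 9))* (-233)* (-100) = 3644921753000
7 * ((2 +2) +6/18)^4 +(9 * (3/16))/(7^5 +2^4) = 2468.23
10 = 10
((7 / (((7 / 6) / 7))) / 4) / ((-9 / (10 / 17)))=-35 / 51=-0.69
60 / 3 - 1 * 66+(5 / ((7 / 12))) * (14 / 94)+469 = 19941 / 47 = 424.28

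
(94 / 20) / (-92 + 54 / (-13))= -611 / 12500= -0.05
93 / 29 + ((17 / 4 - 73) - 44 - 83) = -22335 / 116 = -192.54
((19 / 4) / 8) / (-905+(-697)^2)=19 / 15516928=0.00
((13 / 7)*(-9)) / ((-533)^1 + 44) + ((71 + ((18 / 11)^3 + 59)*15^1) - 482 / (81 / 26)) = 106657016293 / 123012351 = 867.04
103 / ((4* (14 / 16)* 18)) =103 / 63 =1.63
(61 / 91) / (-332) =-61 / 30212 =-0.00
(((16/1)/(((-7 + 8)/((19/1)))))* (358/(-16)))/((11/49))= -333298/11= -30299.82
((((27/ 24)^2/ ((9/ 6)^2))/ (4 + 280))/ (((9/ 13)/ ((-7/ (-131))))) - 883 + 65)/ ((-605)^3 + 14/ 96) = 0.00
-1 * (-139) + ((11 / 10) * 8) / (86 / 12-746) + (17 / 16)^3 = 1157029551 / 8253440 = 140.19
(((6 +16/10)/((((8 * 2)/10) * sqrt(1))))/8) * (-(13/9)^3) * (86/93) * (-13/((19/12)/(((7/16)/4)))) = 8596861/5785344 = 1.49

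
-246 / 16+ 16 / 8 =-107 / 8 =-13.38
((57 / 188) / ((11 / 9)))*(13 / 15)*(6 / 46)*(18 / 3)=20007 / 118910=0.17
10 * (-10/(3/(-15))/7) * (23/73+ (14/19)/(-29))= 5825500/281561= 20.69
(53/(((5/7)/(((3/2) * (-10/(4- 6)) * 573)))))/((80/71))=283001.12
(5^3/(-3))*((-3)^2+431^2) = -23221250/3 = -7740416.67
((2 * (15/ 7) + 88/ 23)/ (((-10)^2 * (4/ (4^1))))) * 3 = 1959/ 8050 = 0.24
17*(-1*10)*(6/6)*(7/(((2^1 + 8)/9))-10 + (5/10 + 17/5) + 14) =-2414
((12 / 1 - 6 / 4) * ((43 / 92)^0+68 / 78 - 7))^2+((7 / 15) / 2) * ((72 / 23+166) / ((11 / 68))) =403202716 / 128271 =3143.37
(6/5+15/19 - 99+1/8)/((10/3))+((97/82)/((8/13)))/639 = -29.06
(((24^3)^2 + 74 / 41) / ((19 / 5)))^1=2061900550 / 41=50290257.32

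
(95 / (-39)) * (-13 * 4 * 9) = 1140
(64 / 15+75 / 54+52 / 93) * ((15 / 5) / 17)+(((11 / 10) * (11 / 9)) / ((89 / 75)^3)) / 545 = 667075156697 / 607433014005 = 1.10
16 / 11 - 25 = -259 / 11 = -23.55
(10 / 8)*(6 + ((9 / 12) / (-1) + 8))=265 / 16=16.56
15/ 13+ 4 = 67/ 13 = 5.15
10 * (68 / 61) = 680 / 61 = 11.15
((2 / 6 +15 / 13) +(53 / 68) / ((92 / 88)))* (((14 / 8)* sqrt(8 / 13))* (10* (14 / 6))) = 16682785* sqrt(26) / 1189422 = 71.52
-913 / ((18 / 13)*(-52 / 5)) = 4565 / 72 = 63.40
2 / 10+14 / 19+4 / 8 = 273 / 190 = 1.44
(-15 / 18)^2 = 0.69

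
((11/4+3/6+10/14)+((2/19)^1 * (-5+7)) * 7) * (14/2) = 2893/76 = 38.07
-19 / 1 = -19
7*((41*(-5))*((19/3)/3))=-27265/9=-3029.44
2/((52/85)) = 85/26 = 3.27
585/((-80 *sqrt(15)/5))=-39 *sqrt(15)/16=-9.44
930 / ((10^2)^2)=93 / 1000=0.09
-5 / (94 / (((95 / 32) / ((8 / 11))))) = -5225 / 24064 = -0.22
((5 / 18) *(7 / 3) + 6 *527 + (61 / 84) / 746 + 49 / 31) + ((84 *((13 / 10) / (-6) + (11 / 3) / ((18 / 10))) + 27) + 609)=345568869859 / 87416280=3953.14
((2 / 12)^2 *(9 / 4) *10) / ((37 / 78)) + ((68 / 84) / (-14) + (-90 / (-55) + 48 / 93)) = 3.41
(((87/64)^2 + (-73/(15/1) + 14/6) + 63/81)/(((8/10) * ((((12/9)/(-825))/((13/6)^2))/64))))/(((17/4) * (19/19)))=-791050975/156672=-5049.09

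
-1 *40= -40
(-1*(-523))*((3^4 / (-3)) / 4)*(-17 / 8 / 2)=240057 / 64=3750.89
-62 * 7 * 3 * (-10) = 13020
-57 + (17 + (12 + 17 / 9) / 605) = -43535 / 1089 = -39.98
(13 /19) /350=13 /6650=0.00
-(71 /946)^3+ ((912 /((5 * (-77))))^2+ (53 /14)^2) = 20681910034979 /1037073406600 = 19.94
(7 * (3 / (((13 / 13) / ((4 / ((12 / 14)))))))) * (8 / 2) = 392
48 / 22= 24 / 11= 2.18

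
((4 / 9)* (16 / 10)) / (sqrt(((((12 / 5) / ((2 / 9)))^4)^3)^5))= 186264514923095703125 / 2635756740394888649671151424990659188025655098867712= 0.00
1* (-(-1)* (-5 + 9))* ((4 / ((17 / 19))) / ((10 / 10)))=304 / 17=17.88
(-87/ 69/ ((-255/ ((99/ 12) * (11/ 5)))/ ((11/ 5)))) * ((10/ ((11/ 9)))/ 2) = 31581/ 39100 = 0.81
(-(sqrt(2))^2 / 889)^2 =4 / 790321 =0.00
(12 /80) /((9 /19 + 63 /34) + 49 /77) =0.05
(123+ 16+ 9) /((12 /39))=481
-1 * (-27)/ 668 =27/ 668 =0.04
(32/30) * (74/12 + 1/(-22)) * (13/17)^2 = 546208/143055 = 3.82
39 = 39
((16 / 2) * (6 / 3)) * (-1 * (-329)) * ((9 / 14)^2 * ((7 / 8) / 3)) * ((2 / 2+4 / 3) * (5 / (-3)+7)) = 7896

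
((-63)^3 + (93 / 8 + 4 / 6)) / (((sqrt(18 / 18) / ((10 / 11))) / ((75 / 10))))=-150020825 / 88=-1704782.10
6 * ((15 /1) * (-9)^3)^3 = -7845264902250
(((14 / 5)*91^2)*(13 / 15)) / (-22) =-753571 / 825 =-913.42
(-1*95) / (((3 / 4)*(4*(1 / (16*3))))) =-1520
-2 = -2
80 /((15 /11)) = 176 /3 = 58.67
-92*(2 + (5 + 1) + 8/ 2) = -1104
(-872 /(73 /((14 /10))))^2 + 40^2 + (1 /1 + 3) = 250951716 /133225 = 1883.67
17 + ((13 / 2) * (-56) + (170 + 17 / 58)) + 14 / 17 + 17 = -156659 / 986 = -158.88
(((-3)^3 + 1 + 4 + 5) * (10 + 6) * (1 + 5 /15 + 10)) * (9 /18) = -4624 /3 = -1541.33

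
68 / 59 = 1.15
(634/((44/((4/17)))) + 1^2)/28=821/5236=0.16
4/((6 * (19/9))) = 6/19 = 0.32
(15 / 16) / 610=0.00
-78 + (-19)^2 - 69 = 214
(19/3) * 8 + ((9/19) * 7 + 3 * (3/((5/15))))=4616/57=80.98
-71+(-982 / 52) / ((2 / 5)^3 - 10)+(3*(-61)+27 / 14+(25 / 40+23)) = -102418639 / 452088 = -226.55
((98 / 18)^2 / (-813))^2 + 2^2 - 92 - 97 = -802268492864 / 4336617609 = -185.00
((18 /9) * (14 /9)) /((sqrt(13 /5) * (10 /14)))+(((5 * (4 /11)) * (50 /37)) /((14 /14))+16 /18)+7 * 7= 196 * sqrt(65) /585+191743 /3663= 55.05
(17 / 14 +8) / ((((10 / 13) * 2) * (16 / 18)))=15093 / 2240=6.74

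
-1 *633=-633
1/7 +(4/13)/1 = 41/91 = 0.45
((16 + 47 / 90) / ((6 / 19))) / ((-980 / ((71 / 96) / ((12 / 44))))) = -0.14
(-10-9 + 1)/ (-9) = 2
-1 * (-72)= 72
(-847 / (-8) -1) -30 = 599 / 8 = 74.88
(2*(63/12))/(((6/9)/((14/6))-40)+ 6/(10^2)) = -3675/13879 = -0.26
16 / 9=1.78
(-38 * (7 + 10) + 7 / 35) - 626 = -6359 / 5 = -1271.80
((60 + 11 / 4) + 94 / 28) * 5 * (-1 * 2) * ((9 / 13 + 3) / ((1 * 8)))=-305.11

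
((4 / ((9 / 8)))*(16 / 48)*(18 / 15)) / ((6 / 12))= 128 / 45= 2.84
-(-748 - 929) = 1677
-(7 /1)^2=-49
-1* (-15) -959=-944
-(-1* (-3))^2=-9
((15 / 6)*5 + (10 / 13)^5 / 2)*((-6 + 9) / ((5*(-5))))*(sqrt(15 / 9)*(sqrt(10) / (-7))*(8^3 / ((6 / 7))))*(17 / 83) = 4083187840*sqrt(6) / 92451957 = 108.18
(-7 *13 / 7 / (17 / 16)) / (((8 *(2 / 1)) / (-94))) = 1222 / 17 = 71.88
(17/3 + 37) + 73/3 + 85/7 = 554/7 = 79.14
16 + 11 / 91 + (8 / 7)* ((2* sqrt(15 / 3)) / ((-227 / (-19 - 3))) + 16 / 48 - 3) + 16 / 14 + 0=352* sqrt(5) / 1589 + 3881 / 273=14.71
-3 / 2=-1.50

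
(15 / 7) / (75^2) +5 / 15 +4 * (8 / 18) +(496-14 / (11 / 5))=42597658 / 86625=491.75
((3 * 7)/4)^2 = 27.56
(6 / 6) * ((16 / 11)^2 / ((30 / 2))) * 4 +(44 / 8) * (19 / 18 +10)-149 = -1908587 / 21780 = -87.63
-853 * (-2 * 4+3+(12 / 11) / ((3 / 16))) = -7677 / 11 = -697.91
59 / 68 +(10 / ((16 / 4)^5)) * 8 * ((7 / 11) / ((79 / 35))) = 0.89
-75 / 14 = -5.36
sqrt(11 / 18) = sqrt(22) / 6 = 0.78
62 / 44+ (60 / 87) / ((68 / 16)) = 17043 / 10846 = 1.57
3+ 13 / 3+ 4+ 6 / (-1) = 16 / 3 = 5.33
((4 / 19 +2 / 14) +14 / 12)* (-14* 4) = -4852 / 57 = -85.12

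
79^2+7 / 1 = 6248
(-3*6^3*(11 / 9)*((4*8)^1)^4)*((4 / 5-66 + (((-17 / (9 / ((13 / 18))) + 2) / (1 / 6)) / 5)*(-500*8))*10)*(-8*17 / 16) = -660099345416192 / 3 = -220033115138730.67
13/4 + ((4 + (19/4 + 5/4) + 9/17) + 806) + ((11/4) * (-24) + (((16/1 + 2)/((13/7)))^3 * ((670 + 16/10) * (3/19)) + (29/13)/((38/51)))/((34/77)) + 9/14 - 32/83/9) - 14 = 4070749675163881/18553302495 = 219408.36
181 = 181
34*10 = 340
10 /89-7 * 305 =-190005 /89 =-2134.89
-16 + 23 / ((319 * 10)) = -51017 / 3190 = -15.99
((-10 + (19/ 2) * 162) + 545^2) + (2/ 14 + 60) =2090299/ 7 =298614.14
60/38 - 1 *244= -4606/19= -242.42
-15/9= -5/3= -1.67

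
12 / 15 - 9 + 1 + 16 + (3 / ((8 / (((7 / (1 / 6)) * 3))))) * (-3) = -2659 / 20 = -132.95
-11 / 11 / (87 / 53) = -53 / 87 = -0.61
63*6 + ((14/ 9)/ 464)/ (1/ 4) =197323/ 522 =378.01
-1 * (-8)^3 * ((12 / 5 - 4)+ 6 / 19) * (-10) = 124928 / 19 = 6575.16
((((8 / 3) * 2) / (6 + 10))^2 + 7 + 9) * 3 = 145 / 3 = 48.33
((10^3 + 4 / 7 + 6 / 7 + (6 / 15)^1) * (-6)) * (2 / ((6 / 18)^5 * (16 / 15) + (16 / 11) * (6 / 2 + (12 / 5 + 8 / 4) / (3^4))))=-105441831 / 39004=-2703.36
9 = 9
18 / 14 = 9 / 7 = 1.29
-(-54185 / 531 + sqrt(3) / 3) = 54185 / 531 - sqrt(3) / 3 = 101.47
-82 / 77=-1.06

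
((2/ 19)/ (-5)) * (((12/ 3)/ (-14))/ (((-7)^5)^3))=-4/ 3157128404112095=-0.00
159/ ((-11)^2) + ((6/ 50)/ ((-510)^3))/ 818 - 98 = -96.69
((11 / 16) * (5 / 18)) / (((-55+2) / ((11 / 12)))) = -605 / 183168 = -0.00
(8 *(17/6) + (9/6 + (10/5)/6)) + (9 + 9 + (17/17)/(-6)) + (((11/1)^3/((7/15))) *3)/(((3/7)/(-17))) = -1018088/3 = -339362.67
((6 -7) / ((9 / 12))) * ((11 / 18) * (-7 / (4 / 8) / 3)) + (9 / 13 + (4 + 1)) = 9.49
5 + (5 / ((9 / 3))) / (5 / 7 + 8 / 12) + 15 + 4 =731 / 29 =25.21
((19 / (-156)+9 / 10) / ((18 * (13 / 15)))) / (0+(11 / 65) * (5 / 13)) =607 / 792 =0.77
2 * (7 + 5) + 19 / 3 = 91 / 3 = 30.33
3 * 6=18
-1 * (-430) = 430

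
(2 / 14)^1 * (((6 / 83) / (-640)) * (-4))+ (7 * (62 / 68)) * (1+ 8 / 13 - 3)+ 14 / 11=-854713427 / 112992880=-7.56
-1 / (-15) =0.07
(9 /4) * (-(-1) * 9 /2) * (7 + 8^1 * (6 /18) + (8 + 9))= 270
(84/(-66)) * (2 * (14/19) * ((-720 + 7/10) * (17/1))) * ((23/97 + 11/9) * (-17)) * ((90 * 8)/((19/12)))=-99663154945536/385187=-258739663.97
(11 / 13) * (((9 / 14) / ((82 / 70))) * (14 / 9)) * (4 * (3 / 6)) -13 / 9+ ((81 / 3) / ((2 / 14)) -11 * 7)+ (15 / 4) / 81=6449845 / 57564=112.05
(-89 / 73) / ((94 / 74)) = -0.96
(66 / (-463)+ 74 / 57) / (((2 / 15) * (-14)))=-38125 / 61579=-0.62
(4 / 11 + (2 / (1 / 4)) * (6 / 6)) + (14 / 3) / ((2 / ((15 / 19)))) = 2133 / 209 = 10.21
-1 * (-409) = 409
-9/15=-3/5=-0.60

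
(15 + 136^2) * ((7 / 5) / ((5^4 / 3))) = 388731 / 3125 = 124.39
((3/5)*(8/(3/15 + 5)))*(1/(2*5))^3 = 3/3250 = 0.00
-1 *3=-3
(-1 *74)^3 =-405224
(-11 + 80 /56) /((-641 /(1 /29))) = 67 /130123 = 0.00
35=35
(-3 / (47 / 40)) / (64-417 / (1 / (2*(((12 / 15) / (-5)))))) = -375 / 28999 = -0.01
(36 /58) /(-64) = -9 /928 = -0.01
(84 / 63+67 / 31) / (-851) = -325 / 79143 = -0.00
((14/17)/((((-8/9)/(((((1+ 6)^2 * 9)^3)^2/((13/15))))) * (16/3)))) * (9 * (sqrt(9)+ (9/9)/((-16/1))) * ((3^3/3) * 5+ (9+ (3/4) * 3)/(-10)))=-238170918531395254150935/139264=-1710211673737615278.54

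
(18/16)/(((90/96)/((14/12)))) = 7/5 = 1.40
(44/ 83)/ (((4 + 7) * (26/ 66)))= 132/ 1079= 0.12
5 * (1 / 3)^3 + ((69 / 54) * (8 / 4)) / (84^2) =11783 / 63504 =0.19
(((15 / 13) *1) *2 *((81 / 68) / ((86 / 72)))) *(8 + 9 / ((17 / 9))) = 4745790 / 161551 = 29.38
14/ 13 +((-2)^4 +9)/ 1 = 26.08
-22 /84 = -11 /42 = -0.26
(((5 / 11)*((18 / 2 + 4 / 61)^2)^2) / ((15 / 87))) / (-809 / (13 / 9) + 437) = -35256717469337 / 243686801600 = -144.68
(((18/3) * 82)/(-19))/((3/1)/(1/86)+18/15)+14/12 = 2189/2052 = 1.07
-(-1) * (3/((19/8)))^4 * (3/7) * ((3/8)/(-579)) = -124416/176063671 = -0.00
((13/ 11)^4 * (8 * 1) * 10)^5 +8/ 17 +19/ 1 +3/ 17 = 1058682910282698359525548028673134/ 11436749913853520156417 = 92568511006.81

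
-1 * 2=-2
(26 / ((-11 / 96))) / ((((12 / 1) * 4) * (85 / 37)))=-1924 / 935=-2.06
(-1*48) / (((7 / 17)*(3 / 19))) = -5168 / 7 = -738.29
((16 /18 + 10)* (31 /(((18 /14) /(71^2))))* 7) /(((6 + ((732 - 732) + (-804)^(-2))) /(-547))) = -601674189144224 /712377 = -844600807.08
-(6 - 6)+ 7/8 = 7/8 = 0.88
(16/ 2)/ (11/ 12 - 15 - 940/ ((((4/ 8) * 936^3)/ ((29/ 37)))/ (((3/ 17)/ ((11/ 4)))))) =-472813241472/ 832348317323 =-0.57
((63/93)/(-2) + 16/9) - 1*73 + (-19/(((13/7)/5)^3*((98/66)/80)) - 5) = -24584478037/1225926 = -20053.80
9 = 9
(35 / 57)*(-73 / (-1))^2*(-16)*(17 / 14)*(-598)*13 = 28170799280 / 57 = 494224548.77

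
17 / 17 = 1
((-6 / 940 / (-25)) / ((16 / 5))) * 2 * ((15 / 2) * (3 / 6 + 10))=189 / 15040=0.01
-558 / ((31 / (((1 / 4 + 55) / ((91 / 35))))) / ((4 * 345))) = -527850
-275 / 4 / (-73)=275 / 292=0.94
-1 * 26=-26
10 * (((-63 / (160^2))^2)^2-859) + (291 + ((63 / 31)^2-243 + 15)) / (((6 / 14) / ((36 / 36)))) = -348083992416732381404479 / 41274635714560000000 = -8433.36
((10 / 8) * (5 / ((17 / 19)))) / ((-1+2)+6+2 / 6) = 1425 / 1496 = 0.95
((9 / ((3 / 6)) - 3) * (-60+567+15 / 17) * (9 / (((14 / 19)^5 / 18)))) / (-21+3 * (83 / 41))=-59165382784905 / 155431136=-380653.35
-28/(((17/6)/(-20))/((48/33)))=53760/187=287.49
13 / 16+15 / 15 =29 / 16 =1.81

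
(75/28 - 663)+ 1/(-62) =-573173/868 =-660.34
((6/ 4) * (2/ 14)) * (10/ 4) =15/ 28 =0.54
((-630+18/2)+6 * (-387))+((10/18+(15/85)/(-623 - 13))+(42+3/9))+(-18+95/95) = -94619425/32436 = -2917.11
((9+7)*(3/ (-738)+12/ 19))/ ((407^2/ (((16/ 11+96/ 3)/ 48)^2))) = 12412456/ 421575545457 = 0.00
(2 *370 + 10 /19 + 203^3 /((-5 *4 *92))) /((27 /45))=-133054313 /20976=-6343.17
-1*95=-95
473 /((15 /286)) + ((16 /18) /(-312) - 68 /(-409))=6473575429 /717795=9018.70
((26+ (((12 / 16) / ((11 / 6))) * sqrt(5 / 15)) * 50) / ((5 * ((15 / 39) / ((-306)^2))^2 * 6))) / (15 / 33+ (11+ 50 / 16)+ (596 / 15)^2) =46882318.77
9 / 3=3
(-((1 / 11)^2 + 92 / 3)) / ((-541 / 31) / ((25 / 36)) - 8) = 65875 / 71148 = 0.93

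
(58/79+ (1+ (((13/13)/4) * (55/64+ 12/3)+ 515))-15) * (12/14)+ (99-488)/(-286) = 4377401477/10122112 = 432.46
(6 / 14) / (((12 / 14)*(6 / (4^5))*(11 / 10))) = 2560 / 33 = 77.58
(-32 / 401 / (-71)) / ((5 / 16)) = 512 / 142355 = 0.00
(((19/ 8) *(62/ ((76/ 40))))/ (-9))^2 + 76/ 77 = 1874549/ 24948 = 75.14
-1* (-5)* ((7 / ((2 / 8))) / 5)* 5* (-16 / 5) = -448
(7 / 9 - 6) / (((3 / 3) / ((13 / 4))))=-611 / 36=-16.97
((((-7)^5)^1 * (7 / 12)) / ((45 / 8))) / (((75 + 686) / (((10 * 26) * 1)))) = -12235496 / 20547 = -595.49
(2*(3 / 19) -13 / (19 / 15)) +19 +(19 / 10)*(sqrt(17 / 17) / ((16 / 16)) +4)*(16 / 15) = 5468 / 285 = 19.19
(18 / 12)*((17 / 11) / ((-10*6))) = -17 / 440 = -0.04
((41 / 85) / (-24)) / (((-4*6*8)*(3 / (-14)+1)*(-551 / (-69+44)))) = 0.00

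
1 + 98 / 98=2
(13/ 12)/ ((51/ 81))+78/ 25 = 8229/ 1700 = 4.84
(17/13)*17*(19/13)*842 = 4623422/169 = 27357.53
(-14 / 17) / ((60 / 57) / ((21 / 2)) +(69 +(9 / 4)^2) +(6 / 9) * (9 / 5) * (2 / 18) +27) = -446880 / 54967307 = -0.01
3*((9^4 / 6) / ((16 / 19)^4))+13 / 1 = 856740017 / 131072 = 6536.41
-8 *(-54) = 432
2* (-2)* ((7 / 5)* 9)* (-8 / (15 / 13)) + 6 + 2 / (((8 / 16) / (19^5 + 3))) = 247619086 / 25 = 9904763.44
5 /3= 1.67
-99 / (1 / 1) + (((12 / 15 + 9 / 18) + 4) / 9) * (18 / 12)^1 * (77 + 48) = 11.42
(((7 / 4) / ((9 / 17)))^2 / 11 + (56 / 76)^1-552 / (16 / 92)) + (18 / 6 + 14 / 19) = -858241517 / 270864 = -3168.53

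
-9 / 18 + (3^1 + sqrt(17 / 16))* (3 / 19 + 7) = 34* sqrt(17) / 19 + 797 / 38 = 28.35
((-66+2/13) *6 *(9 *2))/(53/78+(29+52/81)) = -14976576/63857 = -234.53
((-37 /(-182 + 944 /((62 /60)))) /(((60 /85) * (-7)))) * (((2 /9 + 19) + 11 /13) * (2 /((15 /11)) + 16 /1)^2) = 23108625058 /368734275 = 62.67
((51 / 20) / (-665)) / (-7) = 51 / 93100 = 0.00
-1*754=-754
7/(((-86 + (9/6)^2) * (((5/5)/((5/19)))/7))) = -196/1273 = -0.15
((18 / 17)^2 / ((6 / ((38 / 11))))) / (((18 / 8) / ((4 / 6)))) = 608 / 3179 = 0.19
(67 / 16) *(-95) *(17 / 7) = -966.12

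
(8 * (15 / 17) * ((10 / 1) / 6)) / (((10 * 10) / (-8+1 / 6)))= -47 / 51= -0.92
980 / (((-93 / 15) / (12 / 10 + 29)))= -147980 / 31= -4773.55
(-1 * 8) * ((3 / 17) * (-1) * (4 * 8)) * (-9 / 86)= -3456 / 731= -4.73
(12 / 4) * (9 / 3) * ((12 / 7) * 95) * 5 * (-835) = -6119357.14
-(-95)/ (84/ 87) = 2755/ 28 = 98.39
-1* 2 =-2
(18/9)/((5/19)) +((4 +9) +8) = 143/5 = 28.60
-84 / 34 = -42 / 17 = -2.47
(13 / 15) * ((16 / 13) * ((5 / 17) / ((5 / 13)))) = 208 / 255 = 0.82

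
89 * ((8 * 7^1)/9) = 4984/9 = 553.78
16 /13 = 1.23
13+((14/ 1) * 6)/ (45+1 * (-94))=79/ 7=11.29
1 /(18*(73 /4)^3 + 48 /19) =608 /66523443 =0.00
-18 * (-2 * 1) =36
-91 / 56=-13 / 8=-1.62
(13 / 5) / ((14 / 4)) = 26 / 35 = 0.74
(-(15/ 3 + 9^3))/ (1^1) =-734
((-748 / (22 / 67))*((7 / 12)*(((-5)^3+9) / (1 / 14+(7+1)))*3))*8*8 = 414340864 / 113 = 3666733.31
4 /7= 0.57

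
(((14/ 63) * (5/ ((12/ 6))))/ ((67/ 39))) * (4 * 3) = 260/ 67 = 3.88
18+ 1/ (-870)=15659/ 870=18.00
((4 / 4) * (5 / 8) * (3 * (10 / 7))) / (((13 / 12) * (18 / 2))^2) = 100 / 3549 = 0.03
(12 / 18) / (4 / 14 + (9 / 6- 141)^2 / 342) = 2128 / 182541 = 0.01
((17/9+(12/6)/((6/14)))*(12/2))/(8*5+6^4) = 59/2004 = 0.03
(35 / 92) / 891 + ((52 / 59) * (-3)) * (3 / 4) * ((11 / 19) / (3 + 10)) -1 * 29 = -2672903741 / 91890612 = -29.09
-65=-65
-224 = -224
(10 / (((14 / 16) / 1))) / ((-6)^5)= -5 / 3402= -0.00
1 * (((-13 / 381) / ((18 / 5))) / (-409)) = 65 / 2804922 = 0.00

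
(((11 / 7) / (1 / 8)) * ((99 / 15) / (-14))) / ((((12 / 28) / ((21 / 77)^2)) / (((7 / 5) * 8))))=-288 / 25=-11.52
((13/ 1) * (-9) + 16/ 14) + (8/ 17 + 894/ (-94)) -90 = -1201920/ 5593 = -214.90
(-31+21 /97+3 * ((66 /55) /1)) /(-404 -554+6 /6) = 13184 /464145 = 0.03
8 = 8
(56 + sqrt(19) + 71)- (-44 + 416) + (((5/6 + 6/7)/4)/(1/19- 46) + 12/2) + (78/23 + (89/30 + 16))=-3654117587/16866360 + sqrt(19)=-212.29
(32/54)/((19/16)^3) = 65536/185193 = 0.35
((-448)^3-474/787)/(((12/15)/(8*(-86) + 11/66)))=730101523718015/9444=77308505264.51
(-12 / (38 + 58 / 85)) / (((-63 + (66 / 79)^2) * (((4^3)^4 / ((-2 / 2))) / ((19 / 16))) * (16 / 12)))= -10079215 / 38131649514307584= -0.00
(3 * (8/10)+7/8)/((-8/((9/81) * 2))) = -131/1440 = -0.09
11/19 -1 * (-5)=106/19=5.58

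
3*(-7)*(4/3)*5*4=-560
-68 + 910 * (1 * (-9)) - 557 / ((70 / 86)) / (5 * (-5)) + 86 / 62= -223218144 / 27125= -8229.24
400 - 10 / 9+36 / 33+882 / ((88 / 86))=249863 / 198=1261.93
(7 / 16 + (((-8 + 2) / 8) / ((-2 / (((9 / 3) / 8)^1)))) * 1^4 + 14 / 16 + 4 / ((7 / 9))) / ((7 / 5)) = 14775 / 3136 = 4.71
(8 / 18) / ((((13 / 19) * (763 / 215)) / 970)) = 15849800 / 89271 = 177.55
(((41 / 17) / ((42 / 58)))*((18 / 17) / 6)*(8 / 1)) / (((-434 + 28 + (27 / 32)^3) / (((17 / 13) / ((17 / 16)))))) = -4987027456 / 349359203375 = -0.01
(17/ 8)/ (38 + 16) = 17/ 432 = 0.04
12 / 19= 0.63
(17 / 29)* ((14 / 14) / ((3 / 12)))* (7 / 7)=68 / 29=2.34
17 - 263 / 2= -114.50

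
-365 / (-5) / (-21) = -73 / 21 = -3.48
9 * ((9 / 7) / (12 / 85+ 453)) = 2295 / 89873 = 0.03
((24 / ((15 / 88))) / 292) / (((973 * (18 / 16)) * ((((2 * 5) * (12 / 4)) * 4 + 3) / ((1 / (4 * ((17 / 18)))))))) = 704 / 742608195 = 0.00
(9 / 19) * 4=36 / 19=1.89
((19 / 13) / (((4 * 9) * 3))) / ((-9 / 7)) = -133 / 12636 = -0.01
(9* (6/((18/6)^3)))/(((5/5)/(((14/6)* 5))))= 70/3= 23.33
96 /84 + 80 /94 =656 /329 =1.99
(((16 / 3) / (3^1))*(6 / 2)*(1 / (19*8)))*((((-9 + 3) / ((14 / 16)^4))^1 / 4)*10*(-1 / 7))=40960 / 319333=0.13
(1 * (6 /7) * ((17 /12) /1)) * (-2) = -17 /7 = -2.43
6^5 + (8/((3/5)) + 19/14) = 327209/42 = 7790.69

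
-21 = -21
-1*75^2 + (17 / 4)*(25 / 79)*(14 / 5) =-888155 / 158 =-5621.23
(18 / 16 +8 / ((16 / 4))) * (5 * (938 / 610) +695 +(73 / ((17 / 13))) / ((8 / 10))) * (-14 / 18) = -560734475 / 298656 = -1877.53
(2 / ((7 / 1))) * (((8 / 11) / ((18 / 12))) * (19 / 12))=152 / 693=0.22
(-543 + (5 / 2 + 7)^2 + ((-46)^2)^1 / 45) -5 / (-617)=-45059227 / 111060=-405.72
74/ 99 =0.75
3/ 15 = 0.20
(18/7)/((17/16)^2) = 4608/2023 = 2.28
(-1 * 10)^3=-1000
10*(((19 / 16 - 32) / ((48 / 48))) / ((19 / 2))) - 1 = -2541 / 76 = -33.43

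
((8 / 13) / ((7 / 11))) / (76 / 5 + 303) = 440 / 144781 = 0.00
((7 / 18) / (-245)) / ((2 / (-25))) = 5 / 252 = 0.02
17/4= 4.25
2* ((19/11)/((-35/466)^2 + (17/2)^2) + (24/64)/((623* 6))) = 0.05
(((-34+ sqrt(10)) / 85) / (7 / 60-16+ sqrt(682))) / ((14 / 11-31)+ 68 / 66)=-47520* sqrt(1705) / 24905008109-377388* sqrt(10) / 24905008109+ 754776 / 1465000477+ 47520* sqrt(682) / 1465000477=0.00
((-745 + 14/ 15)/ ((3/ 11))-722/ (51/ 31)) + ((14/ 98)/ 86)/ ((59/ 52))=-3167.11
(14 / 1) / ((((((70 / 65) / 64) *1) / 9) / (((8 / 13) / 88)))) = 576 / 11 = 52.36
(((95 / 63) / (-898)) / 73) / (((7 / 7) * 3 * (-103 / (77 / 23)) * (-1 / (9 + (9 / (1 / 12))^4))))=-15796789525 / 465892278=-33.91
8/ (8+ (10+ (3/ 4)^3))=512/ 1179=0.43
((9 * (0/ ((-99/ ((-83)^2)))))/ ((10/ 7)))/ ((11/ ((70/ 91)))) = 0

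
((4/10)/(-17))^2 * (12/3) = 0.00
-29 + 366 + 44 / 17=5773 / 17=339.59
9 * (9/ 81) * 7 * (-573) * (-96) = 385056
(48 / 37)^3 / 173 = 110592 / 8762969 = 0.01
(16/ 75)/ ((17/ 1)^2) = 16/ 21675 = 0.00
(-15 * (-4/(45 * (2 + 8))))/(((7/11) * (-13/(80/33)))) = -32/819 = -0.04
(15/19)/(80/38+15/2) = 6/73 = 0.08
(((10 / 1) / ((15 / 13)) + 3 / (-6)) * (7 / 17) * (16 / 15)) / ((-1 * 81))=-2744 / 61965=-0.04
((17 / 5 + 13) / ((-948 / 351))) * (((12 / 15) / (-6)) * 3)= 4797 / 1975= 2.43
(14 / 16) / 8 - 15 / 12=-73 / 64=-1.14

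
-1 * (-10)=10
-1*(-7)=7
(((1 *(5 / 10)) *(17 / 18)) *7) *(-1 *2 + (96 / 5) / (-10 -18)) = -799 / 90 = -8.88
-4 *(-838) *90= 301680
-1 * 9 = -9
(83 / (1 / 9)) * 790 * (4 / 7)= 2360520 / 7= 337217.14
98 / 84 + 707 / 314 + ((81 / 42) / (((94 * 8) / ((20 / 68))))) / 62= 17865447905 / 5226457152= 3.42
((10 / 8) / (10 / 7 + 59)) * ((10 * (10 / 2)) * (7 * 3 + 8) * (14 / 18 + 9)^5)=2680627.70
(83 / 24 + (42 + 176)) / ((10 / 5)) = 5315 / 48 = 110.73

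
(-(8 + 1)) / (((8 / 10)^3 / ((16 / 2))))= -1125 / 8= -140.62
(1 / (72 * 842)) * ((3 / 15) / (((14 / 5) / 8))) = 1 / 106092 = 0.00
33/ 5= 6.60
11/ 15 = 0.73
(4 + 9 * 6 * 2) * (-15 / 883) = -1680 / 883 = -1.90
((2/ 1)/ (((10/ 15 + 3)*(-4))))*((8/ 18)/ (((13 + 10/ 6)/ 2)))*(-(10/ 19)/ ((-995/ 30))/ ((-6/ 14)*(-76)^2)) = 35/ 660631444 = 0.00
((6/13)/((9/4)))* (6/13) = 16/169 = 0.09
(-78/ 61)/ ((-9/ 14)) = 364/ 183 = 1.99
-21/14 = -3/2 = -1.50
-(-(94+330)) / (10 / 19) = 4028 / 5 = 805.60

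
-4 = -4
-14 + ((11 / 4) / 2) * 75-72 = 137 / 8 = 17.12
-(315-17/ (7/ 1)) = -312.57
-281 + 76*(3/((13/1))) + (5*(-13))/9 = -31670/117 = -270.68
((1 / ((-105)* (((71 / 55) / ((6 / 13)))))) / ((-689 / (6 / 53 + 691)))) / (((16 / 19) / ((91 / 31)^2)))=53588227 / 1533287032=0.03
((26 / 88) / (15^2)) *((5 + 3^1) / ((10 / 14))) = 182 / 12375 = 0.01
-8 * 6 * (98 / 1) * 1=-4704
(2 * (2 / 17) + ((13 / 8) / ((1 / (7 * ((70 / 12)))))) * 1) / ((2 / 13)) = 706381 / 1632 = 432.83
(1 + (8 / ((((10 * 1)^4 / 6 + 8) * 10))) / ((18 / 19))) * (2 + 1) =37699 / 12560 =3.00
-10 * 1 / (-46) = 0.22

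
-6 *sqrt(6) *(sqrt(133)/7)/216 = -sqrt(798)/252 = -0.11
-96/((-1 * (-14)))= -48/7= -6.86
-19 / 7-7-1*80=-628 / 7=-89.71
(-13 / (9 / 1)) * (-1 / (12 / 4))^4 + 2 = 1445 / 729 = 1.98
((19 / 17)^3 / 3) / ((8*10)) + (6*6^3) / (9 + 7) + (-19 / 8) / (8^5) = 1564925846131 / 19318702080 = 81.01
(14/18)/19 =7/171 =0.04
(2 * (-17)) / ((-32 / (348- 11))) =5729 / 16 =358.06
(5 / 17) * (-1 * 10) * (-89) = 4450 / 17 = 261.76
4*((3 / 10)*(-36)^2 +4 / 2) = 7816 / 5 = 1563.20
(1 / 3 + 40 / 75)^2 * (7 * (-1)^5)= -1183 / 225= -5.26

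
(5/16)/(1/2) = 0.62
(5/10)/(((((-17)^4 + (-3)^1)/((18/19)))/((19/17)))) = 9/1419806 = 0.00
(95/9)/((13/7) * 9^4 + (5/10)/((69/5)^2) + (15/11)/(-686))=9979585/11519848258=0.00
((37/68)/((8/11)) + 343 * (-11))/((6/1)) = -684035/1088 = -628.71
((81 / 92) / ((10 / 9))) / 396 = 81 / 40480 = 0.00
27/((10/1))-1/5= 5/2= 2.50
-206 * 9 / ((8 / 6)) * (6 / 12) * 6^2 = -25029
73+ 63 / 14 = 155 / 2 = 77.50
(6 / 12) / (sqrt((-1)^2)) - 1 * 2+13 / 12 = -5 / 12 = -0.42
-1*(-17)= 17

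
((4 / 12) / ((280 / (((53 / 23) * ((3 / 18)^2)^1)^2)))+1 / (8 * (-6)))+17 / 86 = 4379288587 / 24763294080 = 0.18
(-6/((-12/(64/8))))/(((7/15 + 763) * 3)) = 0.00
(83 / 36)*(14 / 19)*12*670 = 778540 / 57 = 13658.60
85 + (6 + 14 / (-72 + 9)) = 817 / 9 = 90.78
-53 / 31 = -1.71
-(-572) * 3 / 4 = 429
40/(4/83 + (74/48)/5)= 398400/3551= 112.19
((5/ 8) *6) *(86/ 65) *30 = 1935/ 13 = 148.85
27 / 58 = 0.47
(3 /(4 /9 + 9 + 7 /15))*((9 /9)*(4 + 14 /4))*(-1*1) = -2025 /892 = -2.27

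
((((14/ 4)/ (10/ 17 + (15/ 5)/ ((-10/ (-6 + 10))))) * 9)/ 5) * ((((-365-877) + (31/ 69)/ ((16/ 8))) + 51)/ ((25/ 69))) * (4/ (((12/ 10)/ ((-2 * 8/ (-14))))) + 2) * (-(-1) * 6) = 1533663891/ 1300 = 1179741.45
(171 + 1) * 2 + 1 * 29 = 373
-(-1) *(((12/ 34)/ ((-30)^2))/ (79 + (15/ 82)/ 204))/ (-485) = -164/ 16023514875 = -0.00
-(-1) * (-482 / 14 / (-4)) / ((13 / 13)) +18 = 745 / 28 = 26.61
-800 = -800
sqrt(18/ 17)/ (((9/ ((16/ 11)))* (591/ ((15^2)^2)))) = 90000* sqrt(34)/ 36839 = 14.25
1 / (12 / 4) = 1 / 3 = 0.33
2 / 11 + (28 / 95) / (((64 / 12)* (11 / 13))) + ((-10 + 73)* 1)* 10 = 2634433 / 4180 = 630.25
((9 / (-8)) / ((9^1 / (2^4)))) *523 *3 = -3138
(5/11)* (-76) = -380/11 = -34.55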